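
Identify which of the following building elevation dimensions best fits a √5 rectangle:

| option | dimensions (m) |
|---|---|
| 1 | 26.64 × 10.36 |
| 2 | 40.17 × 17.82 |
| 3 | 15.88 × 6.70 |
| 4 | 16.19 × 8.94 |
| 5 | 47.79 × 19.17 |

Ratios (long/short): 1 ≈ 2.571; 2 ≈ 2.254; 3 ≈ 2.370; 4 ≈ 1.811; 5 ≈ 2.493.
root-5 ≈ 2.236; option 2 is nearest (Δ 0.018).

2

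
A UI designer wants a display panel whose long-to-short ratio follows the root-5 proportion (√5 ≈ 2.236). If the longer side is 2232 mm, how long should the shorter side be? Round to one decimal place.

998.2 mm

root-5 ≈ 2.23607.
Shorter side = 2232 ÷ 2.23607 ≈ 998.180 → 998.2 mm.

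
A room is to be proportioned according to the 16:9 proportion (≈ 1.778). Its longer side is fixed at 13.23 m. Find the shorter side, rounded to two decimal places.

7.44 m

16:9 ≈ 1.77778.
Shorter side = 13.23 ÷ 1.77778 ≈ 7.4419 → 7.44 m.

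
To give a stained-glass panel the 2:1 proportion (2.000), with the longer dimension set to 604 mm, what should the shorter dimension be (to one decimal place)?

2:1 = 2.00000.
Shorter side = 604 ÷ 2.00000 ≈ 302.000 → 302.0 mm.

302.0 mm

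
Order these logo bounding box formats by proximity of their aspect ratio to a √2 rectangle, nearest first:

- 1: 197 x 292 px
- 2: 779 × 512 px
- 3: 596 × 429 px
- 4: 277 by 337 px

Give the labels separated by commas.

3, 1, 2, 4

1: 292/197 ≈ 1.482 → |1.482 − 1.414| = 0.068
2: 779/512 ≈ 1.521 → |1.521 − 1.414| = 0.107
3: 596/429 ≈ 1.389 → |1.389 − 1.414| = 0.025
4: 337/277 ≈ 1.217 → |1.217 − 1.414| = 0.197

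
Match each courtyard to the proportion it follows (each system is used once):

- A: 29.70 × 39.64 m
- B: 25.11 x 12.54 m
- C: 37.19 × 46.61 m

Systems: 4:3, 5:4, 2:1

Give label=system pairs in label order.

A=4:3, B=2:1, C=5:4

A = 39.64/29.70 ≈ 1.335 → 4:3 (1.333)
B = 25.11/12.54 ≈ 2.002 → 2:1 (2.000)
C = 46.61/37.19 ≈ 1.253 → 5:4 (1.250)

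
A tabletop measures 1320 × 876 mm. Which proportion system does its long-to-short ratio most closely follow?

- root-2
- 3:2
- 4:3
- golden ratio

3:2

Ratio = 1320 / 876 ≈ 1.507.
Distances: root-2 1.414 (Δ 0.093); 3:2 1.500 (Δ 0.007); 4:3 1.333 (Δ 0.174); golden ratio 1.618 (Δ 0.111).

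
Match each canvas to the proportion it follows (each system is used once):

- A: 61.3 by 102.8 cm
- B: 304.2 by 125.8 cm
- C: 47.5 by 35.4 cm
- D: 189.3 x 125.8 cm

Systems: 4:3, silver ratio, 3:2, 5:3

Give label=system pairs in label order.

A = 102.8/61.3 ≈ 1.677 → 5:3 (1.667)
B = 304.2/125.8 ≈ 2.418 → silver ratio (2.414)
C = 47.5/35.4 ≈ 1.342 → 4:3 (1.333)
D = 189.3/125.8 ≈ 1.505 → 3:2 (1.500)

A=5:3, B=silver ratio, C=4:3, D=3:2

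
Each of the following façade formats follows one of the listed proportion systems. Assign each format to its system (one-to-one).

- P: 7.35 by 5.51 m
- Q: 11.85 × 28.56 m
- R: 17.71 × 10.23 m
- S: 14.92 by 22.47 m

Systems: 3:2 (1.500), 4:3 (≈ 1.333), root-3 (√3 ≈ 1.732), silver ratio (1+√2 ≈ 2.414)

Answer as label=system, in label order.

P=4:3, Q=silver ratio, R=root-3, S=3:2

P = 7.35/5.51 ≈ 1.334 → 4:3 (1.333)
Q = 28.56/11.85 ≈ 2.410 → silver ratio (2.414)
R = 17.71/10.23 ≈ 1.731 → root-3 (1.732)
S = 22.47/14.92 ≈ 1.506 → 3:2 (1.500)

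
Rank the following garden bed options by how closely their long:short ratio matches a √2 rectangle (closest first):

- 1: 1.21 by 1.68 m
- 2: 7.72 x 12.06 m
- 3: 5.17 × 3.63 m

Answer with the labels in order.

1: 1.68/1.21 ≈ 1.388 → |1.388 − 1.414| = 0.026
2: 12.06/7.72 ≈ 1.562 → |1.562 − 1.414| = 0.148
3: 5.17/3.63 ≈ 1.424 → |1.424 − 1.414| = 0.010

3, 1, 2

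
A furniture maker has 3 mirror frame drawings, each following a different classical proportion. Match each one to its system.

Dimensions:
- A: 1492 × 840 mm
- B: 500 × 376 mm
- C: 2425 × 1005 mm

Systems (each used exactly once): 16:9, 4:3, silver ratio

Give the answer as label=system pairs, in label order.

A = 1492/840 ≈ 1.776 → 16:9 (1.778)
B = 500/376 ≈ 1.330 → 4:3 (1.333)
C = 2425/1005 ≈ 2.413 → silver ratio (2.414)

A=16:9, B=4:3, C=silver ratio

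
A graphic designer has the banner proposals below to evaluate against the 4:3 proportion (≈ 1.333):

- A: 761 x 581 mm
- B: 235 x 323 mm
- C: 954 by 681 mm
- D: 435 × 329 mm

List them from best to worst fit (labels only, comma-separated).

A: 761/581 ≈ 1.310 → |1.310 − 1.333| = 0.023
B: 323/235 ≈ 1.374 → |1.374 − 1.333| = 0.041
C: 954/681 ≈ 1.401 → |1.401 − 1.333| = 0.068
D: 435/329 ≈ 1.322 → |1.322 − 1.333| = 0.011

D, A, B, C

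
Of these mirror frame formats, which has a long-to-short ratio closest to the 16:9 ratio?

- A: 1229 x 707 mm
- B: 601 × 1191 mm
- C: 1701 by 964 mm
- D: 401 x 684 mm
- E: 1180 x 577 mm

C

Target 16:9 ≈ 1.778.
A: 1.738 (Δ0.040)  B: 1.982 (Δ0.204)  C: 1.765 (Δ0.013)  D: 1.706 (Δ0.072)  E: 2.045 (Δ0.267)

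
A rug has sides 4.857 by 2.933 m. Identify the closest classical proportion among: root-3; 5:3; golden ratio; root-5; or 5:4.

5:3

Ratio = 4.857 / 2.933 ≈ 1.656.
Distances: root-3 1.732 (Δ 0.076); 5:3 1.667 (Δ 0.011); golden ratio 1.618 (Δ 0.038); root-5 2.236 (Δ 0.580); 5:4 1.250 (Δ 0.406).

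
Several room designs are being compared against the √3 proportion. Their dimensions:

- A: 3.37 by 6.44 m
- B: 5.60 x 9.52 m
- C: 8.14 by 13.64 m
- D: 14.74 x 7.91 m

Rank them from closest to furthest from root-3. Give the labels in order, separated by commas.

B, C, D, A

Ratios: A = 6.44 / 3.37 ≈ 1.911; B = 9.52 / 5.60 ≈ 1.700; C = 13.64 / 8.14 ≈ 1.676; D = 14.74 / 7.91 ≈ 1.863.
|Δ from 1.732|: A 0.179; B 0.032; C 0.056; D 0.131.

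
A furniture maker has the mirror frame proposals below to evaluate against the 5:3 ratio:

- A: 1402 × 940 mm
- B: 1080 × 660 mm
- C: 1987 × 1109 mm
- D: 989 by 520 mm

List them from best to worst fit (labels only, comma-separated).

B, C, A, D

Ratios: A = 1402 / 940 ≈ 1.491; B = 1080 / 660 ≈ 1.636; C = 1987 / 1109 ≈ 1.792; D = 989 / 520 ≈ 1.902.
|Δ from 1.667|: A 0.176; B 0.031; C 0.125; D 0.235.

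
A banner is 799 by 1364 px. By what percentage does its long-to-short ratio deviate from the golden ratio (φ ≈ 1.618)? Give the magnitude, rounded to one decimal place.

Ratio = 1364 / 799 ≈ 1.7071.
Ideal golden ratio ≈ 1.6180. |1.7071 − 1.6180| / 1.6180 ≈ 5.51% → 5.5%.

5.5%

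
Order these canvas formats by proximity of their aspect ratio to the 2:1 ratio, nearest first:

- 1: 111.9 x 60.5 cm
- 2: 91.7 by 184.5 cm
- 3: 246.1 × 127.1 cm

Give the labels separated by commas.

Ratios: 1 = 111.9 / 60.5 ≈ 1.850; 2 = 184.5 / 91.7 ≈ 2.012; 3 = 246.1 / 127.1 ≈ 1.936.
|Δ from 2.000|: 1 0.150; 2 0.012; 3 0.064.

2, 3, 1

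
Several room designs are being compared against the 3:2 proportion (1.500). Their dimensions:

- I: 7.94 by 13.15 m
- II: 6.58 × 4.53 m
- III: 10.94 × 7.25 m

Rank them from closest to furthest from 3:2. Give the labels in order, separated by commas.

III, II, I

Ratios: I = 13.15 / 7.94 ≈ 1.656; II = 6.58 / 4.53 ≈ 1.453; III = 10.94 / 7.25 ≈ 1.509.
|Δ from 1.500|: I 0.156; II 0.047; III 0.009.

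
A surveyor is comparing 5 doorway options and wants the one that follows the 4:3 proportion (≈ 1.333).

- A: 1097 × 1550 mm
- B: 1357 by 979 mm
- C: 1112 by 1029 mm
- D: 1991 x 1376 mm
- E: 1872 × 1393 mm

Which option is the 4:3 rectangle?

E

Target 4:3 ≈ 1.333.
A: 1.413 (Δ0.080)  B: 1.386 (Δ0.053)  C: 1.081 (Δ0.252)  D: 1.447 (Δ0.114)  E: 1.344 (Δ0.011)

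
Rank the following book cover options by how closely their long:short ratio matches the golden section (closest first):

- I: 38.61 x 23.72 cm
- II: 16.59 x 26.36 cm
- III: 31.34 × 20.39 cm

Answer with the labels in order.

I, II, III

I: 38.61/23.72 ≈ 1.628 → |1.628 − 1.618| = 0.010
II: 26.36/16.59 ≈ 1.589 → |1.589 − 1.618| = 0.029
III: 31.34/20.39 ≈ 1.537 → |1.537 − 1.618| = 0.081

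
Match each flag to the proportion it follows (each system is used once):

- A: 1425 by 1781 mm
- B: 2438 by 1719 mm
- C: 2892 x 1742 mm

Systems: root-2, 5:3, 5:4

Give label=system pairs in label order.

A = 1781/1425 ≈ 1.250 → 5:4 (1.250)
B = 2438/1719 ≈ 1.418 → root-2 (1.414)
C = 2892/1742 ≈ 1.660 → 5:3 (1.667)

A=5:4, B=root-2, C=5:3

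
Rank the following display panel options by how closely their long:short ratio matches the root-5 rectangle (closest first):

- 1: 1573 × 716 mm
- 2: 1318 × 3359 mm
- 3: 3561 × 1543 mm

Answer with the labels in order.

1, 3, 2

1: 1573/716 ≈ 2.197 → |2.197 − 2.236| = 0.039
2: 3359/1318 ≈ 2.549 → |2.549 − 2.236| = 0.313
3: 3561/1543 ≈ 2.308 → |2.308 − 2.236| = 0.072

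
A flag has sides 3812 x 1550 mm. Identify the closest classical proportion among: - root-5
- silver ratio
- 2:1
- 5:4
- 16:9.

silver ratio

3812/1550 ≈ 2.459. Nearest candidates are silver ratio (2.414, off by 0.045) and root-5 (2.236, off by 0.223).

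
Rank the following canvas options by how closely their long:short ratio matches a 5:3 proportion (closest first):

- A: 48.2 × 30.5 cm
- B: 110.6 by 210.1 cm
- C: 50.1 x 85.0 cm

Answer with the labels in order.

A: 48.2/30.5 ≈ 1.580 → |1.580 − 1.667| = 0.087
B: 210.1/110.6 ≈ 1.900 → |1.900 − 1.667| = 0.233
C: 85.0/50.1 ≈ 1.697 → |1.697 − 1.667| = 0.030

C, A, B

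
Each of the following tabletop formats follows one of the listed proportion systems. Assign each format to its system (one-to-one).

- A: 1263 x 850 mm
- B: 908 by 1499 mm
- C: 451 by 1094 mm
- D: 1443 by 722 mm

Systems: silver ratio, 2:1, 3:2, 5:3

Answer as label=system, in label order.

A = 1263/850 ≈ 1.486 → 3:2 (1.500)
B = 1499/908 ≈ 1.651 → 5:3 (1.667)
C = 1094/451 ≈ 2.426 → silver ratio (2.414)
D = 1443/722 ≈ 1.999 → 2:1 (2.000)

A=3:2, B=5:3, C=silver ratio, D=2:1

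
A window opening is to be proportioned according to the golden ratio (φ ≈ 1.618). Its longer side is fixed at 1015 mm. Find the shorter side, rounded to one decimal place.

627.3 mm

golden ratio ≈ 1.61803.
Shorter side = 1015 ÷ 1.61803 ≈ 627.306 → 627.3 mm.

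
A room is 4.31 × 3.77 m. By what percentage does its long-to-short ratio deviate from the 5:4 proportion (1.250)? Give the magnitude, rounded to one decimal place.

Ratio = 4.31 / 3.77 ≈ 1.1432.
Ideal 5:4 = 1.2500. |1.1432 − 1.2500| / 1.2500 ≈ 8.54% → 8.5%.

8.5%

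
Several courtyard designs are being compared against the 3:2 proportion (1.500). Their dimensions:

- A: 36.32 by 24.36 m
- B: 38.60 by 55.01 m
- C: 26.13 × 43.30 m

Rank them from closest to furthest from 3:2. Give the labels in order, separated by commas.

Ratios: A = 36.32 / 24.36 ≈ 1.491; B = 55.01 / 38.60 ≈ 1.425; C = 43.30 / 26.13 ≈ 1.657.
|Δ from 1.500|: A 0.009; B 0.075; C 0.157.

A, B, C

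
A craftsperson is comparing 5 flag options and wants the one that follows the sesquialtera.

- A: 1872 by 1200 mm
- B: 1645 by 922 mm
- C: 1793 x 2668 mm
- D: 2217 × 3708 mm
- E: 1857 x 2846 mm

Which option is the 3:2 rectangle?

C

Ratios (long/short): A ≈ 1.560; B ≈ 1.784; C ≈ 1.488; D ≈ 1.673; E ≈ 1.533.
3:2 ≈ 1.500; option C is nearest (Δ 0.012).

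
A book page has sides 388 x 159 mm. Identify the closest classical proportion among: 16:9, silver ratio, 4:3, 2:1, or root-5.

388/159 ≈ 2.440. Nearest candidates are silver ratio (2.414, off by 0.026) and root-5 (2.236, off by 0.204).

silver ratio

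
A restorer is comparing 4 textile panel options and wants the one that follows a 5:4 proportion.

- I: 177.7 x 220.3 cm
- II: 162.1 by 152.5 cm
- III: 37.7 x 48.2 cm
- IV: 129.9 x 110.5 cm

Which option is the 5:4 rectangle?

Target 5:4 ≈ 1.250.
I: 1.240 (Δ0.010)  II: 1.063 (Δ0.187)  III: 1.279 (Δ0.029)  IV: 1.176 (Δ0.074)

I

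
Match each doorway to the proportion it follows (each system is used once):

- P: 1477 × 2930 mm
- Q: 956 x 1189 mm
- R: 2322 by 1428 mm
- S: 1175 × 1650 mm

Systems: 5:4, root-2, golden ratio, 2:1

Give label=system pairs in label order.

P=2:1, Q=5:4, R=golden ratio, S=root-2

P = 2930/1477 ≈ 1.984 → 2:1 (2.000)
Q = 1189/956 ≈ 1.244 → 5:4 (1.250)
R = 2322/1428 ≈ 1.626 → golden ratio (1.618)
S = 1650/1175 ≈ 1.404 → root-2 (1.414)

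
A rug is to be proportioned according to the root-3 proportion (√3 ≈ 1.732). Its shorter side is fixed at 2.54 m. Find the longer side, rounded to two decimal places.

root-3 ≈ 1.73205.
Longer side = 2.54 × 1.73205 ≈ 4.3994 → 4.40 m.

4.40 m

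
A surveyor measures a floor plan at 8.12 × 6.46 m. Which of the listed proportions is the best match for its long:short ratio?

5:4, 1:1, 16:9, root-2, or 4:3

8.12/6.46 ≈ 1.257. Nearest candidates are 5:4 (1.250, off by 0.007) and 4:3 (1.333, off by 0.076).

5:4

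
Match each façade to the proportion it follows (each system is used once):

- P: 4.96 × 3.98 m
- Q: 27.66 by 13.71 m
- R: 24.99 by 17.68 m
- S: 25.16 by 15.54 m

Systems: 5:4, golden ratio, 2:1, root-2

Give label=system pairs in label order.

P=5:4, Q=2:1, R=root-2, S=golden ratio

P = 4.96/3.98 ≈ 1.246 → 5:4 (1.250)
Q = 27.66/13.71 ≈ 2.018 → 2:1 (2.000)
R = 24.99/17.68 ≈ 1.413 → root-2 (1.414)
S = 25.16/15.54 ≈ 1.619 → golden ratio (1.618)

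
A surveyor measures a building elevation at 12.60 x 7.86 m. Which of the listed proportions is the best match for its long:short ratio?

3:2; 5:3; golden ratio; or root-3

Ratio = 12.60 / 7.86 ≈ 1.603.
Distances: 3:2 1.500 (Δ 0.103); 5:3 1.667 (Δ 0.064); golden ratio 1.618 (Δ 0.015); root-3 1.732 (Δ 0.129).

golden ratio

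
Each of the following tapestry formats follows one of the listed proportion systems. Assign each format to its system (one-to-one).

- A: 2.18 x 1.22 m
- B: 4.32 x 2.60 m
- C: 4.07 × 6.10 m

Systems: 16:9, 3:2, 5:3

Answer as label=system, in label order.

A=16:9, B=5:3, C=3:2

Ratios: A ≈ 1.787; B ≈ 1.662; C ≈ 1.499.
Targets: 16:9 ≈ 1.778; 3:2 ≈ 1.500; 5:3 ≈ 1.667.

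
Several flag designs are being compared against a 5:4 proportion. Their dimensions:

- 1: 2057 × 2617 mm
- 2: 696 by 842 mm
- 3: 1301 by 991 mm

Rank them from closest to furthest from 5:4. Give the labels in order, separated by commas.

1, 2, 3

1: 2617/2057 ≈ 1.272 → |1.272 − 1.250| = 0.022
2: 842/696 ≈ 1.210 → |1.210 − 1.250| = 0.040
3: 1301/991 ≈ 1.313 → |1.313 − 1.250| = 0.063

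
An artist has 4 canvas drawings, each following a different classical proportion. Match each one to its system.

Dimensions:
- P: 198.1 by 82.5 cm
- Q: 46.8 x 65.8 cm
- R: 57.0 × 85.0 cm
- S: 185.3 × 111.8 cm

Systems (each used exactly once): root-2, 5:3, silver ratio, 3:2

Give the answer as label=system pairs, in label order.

P=silver ratio, Q=root-2, R=3:2, S=5:3

Ratios: P ≈ 2.401; Q ≈ 1.406; R ≈ 1.491; S ≈ 1.657.
Targets: root-2 ≈ 1.414; 5:3 ≈ 1.667; silver ratio ≈ 2.414; 3:2 ≈ 1.500.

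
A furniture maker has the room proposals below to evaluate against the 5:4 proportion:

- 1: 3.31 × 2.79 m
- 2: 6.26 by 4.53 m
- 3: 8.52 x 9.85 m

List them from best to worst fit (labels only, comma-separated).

1, 3, 2

1: 3.31/2.79 ≈ 1.186 → |1.186 − 1.250| = 0.064
2: 6.26/4.53 ≈ 1.382 → |1.382 − 1.250| = 0.132
3: 9.85/8.52 ≈ 1.156 → |1.156 − 1.250| = 0.094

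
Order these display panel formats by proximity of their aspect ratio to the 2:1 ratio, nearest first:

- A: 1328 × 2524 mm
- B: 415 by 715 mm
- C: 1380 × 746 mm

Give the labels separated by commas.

A, C, B

Ratios: A = 2524 / 1328 ≈ 1.901; B = 715 / 415 ≈ 1.723; C = 1380 / 746 ≈ 1.850.
|Δ from 2.000|: A 0.099; B 0.277; C 0.150.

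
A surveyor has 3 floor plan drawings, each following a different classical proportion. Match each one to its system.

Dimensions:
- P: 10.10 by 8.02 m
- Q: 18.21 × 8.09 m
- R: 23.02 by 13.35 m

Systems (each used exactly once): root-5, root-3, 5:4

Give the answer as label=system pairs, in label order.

P=5:4, Q=root-5, R=root-3

Ratios: P ≈ 1.259; Q ≈ 2.251; R ≈ 1.724.
Targets: root-5 ≈ 2.236; root-3 ≈ 1.732; 5:4 ≈ 1.250.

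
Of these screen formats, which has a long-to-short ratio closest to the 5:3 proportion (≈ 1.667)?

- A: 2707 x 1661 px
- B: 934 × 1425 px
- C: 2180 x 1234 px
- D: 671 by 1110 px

D

Ratios (long/short): A ≈ 1.630; B ≈ 1.526; C ≈ 1.767; D ≈ 1.654.
5:3 ≈ 1.667; option D is nearest (Δ 0.013).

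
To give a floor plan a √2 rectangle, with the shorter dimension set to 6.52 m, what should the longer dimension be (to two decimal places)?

root-2 ≈ 1.41421.
Longer side = 6.52 × 1.41421 ≈ 9.2206 → 9.22 m.

9.22 m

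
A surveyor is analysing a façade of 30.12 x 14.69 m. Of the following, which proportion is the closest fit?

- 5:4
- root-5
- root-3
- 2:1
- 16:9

30.12/14.69 ≈ 2.050. Nearest candidates are 2:1 (2.000, off by 0.050) and root-5 (2.236, off by 0.186).

2:1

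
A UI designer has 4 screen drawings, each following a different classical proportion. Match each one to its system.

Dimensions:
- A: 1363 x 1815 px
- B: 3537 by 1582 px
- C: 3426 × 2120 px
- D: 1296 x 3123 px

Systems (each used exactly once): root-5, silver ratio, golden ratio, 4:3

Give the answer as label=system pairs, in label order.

A=4:3, B=root-5, C=golden ratio, D=silver ratio

Ratios: A ≈ 1.332; B ≈ 2.236; C ≈ 1.616; D ≈ 2.410.
Targets: root-5 ≈ 2.236; silver ratio ≈ 2.414; golden ratio ≈ 1.618; 4:3 ≈ 1.333.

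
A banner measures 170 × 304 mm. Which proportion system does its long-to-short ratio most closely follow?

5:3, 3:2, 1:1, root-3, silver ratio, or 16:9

16:9

Ratio = 304 / 170 ≈ 1.788.
Distances: 5:3 1.667 (Δ 0.121); 3:2 1.500 (Δ 0.288); 1:1 1.000 (Δ 0.788); root-3 1.732 (Δ 0.056); silver ratio 2.414 (Δ 0.626); 16:9 1.778 (Δ 0.010).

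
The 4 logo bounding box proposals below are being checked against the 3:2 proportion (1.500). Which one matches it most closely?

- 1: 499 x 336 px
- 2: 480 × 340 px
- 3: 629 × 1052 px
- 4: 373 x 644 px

Target 3:2 ≈ 1.500.
1: 1.485 (Δ0.015)  2: 1.412 (Δ0.088)  3: 1.672 (Δ0.172)  4: 1.727 (Δ0.227)

1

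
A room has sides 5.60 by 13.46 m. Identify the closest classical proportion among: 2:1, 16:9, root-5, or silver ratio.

13.46/5.60 ≈ 2.404. Nearest candidates are silver ratio (2.414, off by 0.010) and root-5 (2.236, off by 0.168).

silver ratio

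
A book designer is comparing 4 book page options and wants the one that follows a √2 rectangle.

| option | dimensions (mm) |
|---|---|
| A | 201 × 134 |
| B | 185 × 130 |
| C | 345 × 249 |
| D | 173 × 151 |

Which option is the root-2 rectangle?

Ratios (long/short): A ≈ 1.500; B ≈ 1.423; C ≈ 1.386; D ≈ 1.146.
root-2 ≈ 1.414; option B is nearest (Δ 0.009).

B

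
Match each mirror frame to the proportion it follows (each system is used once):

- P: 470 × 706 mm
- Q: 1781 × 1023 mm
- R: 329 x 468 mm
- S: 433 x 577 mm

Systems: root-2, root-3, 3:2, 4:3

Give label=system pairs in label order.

Ratios: P ≈ 1.502; Q ≈ 1.741; R ≈ 1.422; S ≈ 1.333.
Targets: root-2 ≈ 1.414; root-3 ≈ 1.732; 3:2 ≈ 1.500; 4:3 ≈ 1.333.

P=3:2, Q=root-3, R=root-2, S=4:3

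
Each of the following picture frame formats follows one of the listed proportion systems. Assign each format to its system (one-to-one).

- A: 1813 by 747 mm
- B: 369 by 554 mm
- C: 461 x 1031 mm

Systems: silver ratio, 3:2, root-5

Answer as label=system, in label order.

A = 1813/747 ≈ 2.427 → silver ratio (2.414)
B = 554/369 ≈ 1.501 → 3:2 (1.500)
C = 1031/461 ≈ 2.236 → root-5 (2.236)

A=silver ratio, B=3:2, C=root-5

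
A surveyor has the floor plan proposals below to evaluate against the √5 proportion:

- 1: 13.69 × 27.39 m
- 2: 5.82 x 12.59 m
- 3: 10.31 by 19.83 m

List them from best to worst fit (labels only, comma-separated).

1: 27.39/13.69 ≈ 2.001 → |2.001 − 2.236| = 0.235
2: 12.59/5.82 ≈ 2.163 → |2.163 − 2.236| = 0.073
3: 19.83/10.31 ≈ 1.923 → |1.923 − 2.236| = 0.313

2, 1, 3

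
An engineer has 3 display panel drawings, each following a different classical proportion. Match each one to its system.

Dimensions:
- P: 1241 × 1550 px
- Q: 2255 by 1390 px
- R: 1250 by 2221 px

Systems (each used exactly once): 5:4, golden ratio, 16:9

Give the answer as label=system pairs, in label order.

P=5:4, Q=golden ratio, R=16:9

P = 1550/1241 ≈ 1.249 → 5:4 (1.250)
Q = 2255/1390 ≈ 1.622 → golden ratio (1.618)
R = 2221/1250 ≈ 1.777 → 16:9 (1.778)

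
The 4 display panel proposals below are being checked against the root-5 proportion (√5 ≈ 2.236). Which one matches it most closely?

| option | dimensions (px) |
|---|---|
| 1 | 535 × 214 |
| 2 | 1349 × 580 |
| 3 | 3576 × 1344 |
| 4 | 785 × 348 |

Ratios (long/short): 1 ≈ 2.500; 2 ≈ 2.326; 3 ≈ 2.661; 4 ≈ 2.256.
root-5 ≈ 2.236; option 4 is nearest (Δ 0.020).

4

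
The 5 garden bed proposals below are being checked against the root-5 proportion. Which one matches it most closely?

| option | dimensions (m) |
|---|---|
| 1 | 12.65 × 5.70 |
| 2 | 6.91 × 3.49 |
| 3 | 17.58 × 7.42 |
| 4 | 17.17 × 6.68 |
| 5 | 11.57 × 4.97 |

Ratios (long/short): 1 ≈ 2.219; 2 ≈ 1.980; 3 ≈ 2.369; 4 ≈ 2.570; 5 ≈ 2.328.
root-5 ≈ 2.236; option 1 is nearest (Δ 0.017).

1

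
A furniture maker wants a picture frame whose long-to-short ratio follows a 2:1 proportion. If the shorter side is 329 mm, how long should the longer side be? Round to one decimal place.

658.0 mm

2:1 = 2.00000.
Longer side = 329 × 2.00000 ≈ 658.000 → 658.0 mm.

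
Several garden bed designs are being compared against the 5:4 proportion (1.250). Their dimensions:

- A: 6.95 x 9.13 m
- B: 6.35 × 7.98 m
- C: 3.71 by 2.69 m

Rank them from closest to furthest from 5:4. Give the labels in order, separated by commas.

B, A, C

A: 9.13/6.95 ≈ 1.314 → |1.314 − 1.250| = 0.064
B: 7.98/6.35 ≈ 1.257 → |1.257 − 1.250| = 0.007
C: 3.71/2.69 ≈ 1.379 → |1.379 − 1.250| = 0.129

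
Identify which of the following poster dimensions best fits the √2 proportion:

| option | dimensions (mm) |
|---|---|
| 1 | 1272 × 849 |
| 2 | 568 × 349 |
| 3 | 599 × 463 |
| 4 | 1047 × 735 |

Ratios (long/short): 1 ≈ 1.498; 2 ≈ 1.628; 3 ≈ 1.294; 4 ≈ 1.424.
root-2 ≈ 1.414; option 4 is nearest (Δ 0.010).

4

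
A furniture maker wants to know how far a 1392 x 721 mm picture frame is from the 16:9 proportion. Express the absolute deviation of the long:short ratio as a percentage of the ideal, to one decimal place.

Ratio = 1392 / 721 ≈ 1.9307.
Ideal 16:9 ≈ 1.7778. |1.9307 − 1.7778| / 1.7778 ≈ 8.60% → 8.6%.

8.6%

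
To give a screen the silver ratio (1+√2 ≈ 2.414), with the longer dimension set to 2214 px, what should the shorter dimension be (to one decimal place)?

silver ratio ≈ 2.41421.
Shorter side = 2214 ÷ 2.41421 ≈ 917.070 → 917.1 px.

917.1 px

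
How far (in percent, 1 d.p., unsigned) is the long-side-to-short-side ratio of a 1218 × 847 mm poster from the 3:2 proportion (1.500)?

4.1%

Ratio = 1218 / 847 ≈ 1.4380.
Ideal 3:2 = 1.5000. |1.4380 − 1.5000| / 1.5000 ≈ 4.13% → 4.1%.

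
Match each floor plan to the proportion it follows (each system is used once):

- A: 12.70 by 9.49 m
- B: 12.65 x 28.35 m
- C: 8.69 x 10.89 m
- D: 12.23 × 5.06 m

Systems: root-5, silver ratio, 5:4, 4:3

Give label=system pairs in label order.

Ratios: A ≈ 1.338; B ≈ 2.241; C ≈ 1.253; D ≈ 2.417.
Targets: root-5 ≈ 2.236; silver ratio ≈ 2.414; 5:4 ≈ 1.250; 4:3 ≈ 1.333.

A=4:3, B=root-5, C=5:4, D=silver ratio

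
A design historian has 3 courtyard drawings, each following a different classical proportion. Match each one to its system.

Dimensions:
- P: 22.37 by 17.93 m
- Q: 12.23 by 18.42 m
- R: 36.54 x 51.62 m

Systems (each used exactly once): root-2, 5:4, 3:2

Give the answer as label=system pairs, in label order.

Ratios: P ≈ 1.248; Q ≈ 1.506; R ≈ 1.413.
Targets: root-2 ≈ 1.414; 5:4 ≈ 1.250; 3:2 ≈ 1.500.

P=5:4, Q=3:2, R=root-2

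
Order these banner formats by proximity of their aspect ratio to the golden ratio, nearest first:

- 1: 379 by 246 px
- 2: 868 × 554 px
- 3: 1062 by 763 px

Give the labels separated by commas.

2, 1, 3

Ratios: 1 = 379 / 246 ≈ 1.541; 2 = 868 / 554 ≈ 1.567; 3 = 1062 / 763 ≈ 1.392.
|Δ from 1.618|: 1 0.077; 2 0.051; 3 0.226.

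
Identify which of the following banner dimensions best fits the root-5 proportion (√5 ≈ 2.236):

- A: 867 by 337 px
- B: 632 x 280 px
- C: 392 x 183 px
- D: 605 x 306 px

B

Ratios (long/short): A ≈ 2.573; B ≈ 2.257; C ≈ 2.142; D ≈ 1.977.
root-5 ≈ 2.236; option B is nearest (Δ 0.021).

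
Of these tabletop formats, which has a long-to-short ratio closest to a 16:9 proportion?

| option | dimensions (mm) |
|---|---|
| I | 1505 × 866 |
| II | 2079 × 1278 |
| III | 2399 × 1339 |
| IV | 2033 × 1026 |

III

Ratios (long/short): I ≈ 1.738; II ≈ 1.627; III ≈ 1.792; IV ≈ 1.981.
16:9 ≈ 1.778; option III is nearest (Δ 0.014).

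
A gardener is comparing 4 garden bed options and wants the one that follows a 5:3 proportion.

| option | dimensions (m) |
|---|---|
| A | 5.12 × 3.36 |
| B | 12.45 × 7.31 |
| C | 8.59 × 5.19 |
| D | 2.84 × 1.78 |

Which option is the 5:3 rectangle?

C

Ratios (long/short): A ≈ 1.524; B ≈ 1.703; C ≈ 1.655; D ≈ 1.596.
5:3 ≈ 1.667; option C is nearest (Δ 0.012).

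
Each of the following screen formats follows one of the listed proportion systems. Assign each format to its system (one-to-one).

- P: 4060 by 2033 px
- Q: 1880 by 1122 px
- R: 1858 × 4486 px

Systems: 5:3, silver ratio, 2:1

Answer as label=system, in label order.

P=2:1, Q=5:3, R=silver ratio

Ratios: P ≈ 1.997; Q ≈ 1.676; R ≈ 2.414.
Targets: 5:3 ≈ 1.667; silver ratio ≈ 2.414; 2:1 ≈ 2.000.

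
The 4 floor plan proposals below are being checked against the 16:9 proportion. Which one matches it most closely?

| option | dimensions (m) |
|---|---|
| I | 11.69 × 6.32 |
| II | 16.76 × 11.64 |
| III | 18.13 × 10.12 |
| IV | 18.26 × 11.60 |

Target 16:9 ≈ 1.778.
I: 1.850 (Δ0.072)  II: 1.440 (Δ0.338)  III: 1.792 (Δ0.014)  IV: 1.574 (Δ0.204)

III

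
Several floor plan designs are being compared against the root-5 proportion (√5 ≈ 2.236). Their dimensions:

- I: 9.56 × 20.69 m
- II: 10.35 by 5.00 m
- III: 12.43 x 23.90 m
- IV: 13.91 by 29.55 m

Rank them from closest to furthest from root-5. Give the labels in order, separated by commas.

I, IV, II, III

Ratios: I = 20.69 / 9.56 ≈ 2.164; II = 10.35 / 5.00 ≈ 2.070; III = 23.90 / 12.43 ≈ 1.923; IV = 29.55 / 13.91 ≈ 2.124.
|Δ from 2.236|: I 0.072; II 0.166; III 0.313; IV 0.112.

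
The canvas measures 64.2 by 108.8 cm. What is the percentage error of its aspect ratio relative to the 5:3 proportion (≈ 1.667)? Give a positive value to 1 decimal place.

Ratio = 108.8 / 64.2 ≈ 1.6947.
Ideal 5:3 ≈ 1.6667. |1.6947 − 1.6667| / 1.6667 ≈ 1.68% → 1.7%.

1.7%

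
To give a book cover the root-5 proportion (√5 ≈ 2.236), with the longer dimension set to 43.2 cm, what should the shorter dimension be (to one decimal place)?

root-5 ≈ 2.23607.
Shorter side = 43.2 ÷ 2.23607 ≈ 19.320 → 19.3 cm.

19.3 cm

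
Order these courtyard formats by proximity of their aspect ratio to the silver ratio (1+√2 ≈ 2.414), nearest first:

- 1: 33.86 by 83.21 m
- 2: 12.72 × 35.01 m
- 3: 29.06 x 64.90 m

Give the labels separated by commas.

1, 3, 2

Ratios: 1 = 83.21 / 33.86 ≈ 2.457; 2 = 35.01 / 12.72 ≈ 2.752; 3 = 64.90 / 29.06 ≈ 2.233.
|Δ from 2.414|: 1 0.043; 2 0.338; 3 0.181.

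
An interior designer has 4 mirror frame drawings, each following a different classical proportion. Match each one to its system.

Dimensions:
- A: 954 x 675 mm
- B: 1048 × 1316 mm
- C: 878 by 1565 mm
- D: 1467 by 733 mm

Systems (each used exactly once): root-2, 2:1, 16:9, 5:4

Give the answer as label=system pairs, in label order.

Ratios: A ≈ 1.413; B ≈ 1.256; C ≈ 1.782; D ≈ 2.001.
Targets: root-2 ≈ 1.414; 2:1 ≈ 2.000; 16:9 ≈ 1.778; 5:4 ≈ 1.250.

A=root-2, B=5:4, C=16:9, D=2:1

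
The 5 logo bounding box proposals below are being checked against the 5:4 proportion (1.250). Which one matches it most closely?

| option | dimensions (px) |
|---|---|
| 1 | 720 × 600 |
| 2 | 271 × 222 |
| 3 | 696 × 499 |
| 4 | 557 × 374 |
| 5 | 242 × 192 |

5

Target 5:4 ≈ 1.250.
1: 1.200 (Δ0.050)  2: 1.221 (Δ0.029)  3: 1.395 (Δ0.145)  4: 1.489 (Δ0.239)  5: 1.260 (Δ0.010)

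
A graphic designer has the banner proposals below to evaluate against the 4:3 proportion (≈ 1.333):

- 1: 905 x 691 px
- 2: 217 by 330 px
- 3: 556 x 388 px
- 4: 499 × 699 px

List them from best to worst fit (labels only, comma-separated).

1, 4, 3, 2

Ratios: 1 = 905 / 691 ≈ 1.310; 2 = 330 / 217 ≈ 1.521; 3 = 556 / 388 ≈ 1.433; 4 = 699 / 499 ≈ 1.401.
|Δ from 1.333|: 1 0.023; 2 0.188; 3 0.100; 4 0.068.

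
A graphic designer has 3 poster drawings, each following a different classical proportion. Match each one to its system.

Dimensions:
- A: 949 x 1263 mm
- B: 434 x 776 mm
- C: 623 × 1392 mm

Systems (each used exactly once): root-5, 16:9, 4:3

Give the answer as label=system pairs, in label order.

Ratios: A ≈ 1.331; B ≈ 1.788; C ≈ 2.234.
Targets: root-5 ≈ 2.236; 16:9 ≈ 1.778; 4:3 ≈ 1.333.

A=4:3, B=16:9, C=root-5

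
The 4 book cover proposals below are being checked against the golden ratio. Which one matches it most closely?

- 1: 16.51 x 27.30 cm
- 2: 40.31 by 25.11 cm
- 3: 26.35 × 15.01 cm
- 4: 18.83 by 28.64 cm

2

Target golden ratio ≈ 1.618.
1: 1.654 (Δ0.036)  2: 1.605 (Δ0.013)  3: 1.755 (Δ0.137)  4: 1.521 (Δ0.097)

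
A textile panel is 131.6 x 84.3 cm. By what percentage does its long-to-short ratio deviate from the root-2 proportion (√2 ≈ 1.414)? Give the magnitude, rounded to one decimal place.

Ratio = 131.6 / 84.3 ≈ 1.5611.
Ideal root-2 ≈ 1.4142. |1.5611 − 1.4142| / 1.4142 ≈ 10.39% → 10.4%.

10.4%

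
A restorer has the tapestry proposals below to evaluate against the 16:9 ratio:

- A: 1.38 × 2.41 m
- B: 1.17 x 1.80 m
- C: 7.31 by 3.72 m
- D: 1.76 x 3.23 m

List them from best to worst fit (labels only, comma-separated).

A: 2.41/1.38 ≈ 1.746 → |1.746 − 1.778| = 0.032
B: 1.80/1.17 ≈ 1.538 → |1.538 − 1.778| = 0.240
C: 7.31/3.72 ≈ 1.965 → |1.965 − 1.778| = 0.187
D: 3.23/1.76 ≈ 1.835 → |1.835 − 1.778| = 0.057

A, D, C, B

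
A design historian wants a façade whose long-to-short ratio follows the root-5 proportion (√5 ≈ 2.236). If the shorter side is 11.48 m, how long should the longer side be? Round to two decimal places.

root-5 ≈ 2.23607.
Longer side = 11.48 × 2.23607 ≈ 25.6701 → 25.67 m.

25.67 m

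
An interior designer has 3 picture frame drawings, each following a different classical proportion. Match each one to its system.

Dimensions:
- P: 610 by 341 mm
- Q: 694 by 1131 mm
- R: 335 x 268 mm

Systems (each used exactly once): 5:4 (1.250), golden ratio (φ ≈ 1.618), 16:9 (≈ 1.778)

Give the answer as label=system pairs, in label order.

Ratios: P ≈ 1.789; Q ≈ 1.630; R ≈ 1.250.
Targets: 5:4 ≈ 1.250; golden ratio ≈ 1.618; 16:9 ≈ 1.778.

P=16:9, Q=golden ratio, R=5:4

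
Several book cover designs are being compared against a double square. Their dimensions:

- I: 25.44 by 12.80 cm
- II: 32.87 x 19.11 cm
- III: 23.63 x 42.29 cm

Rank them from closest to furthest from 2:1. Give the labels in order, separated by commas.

I, III, II

I: 25.44/12.80 ≈ 1.988 → |1.988 − 2.000| = 0.012
II: 32.87/19.11 ≈ 1.720 → |1.720 − 2.000| = 0.280
III: 42.29/23.63 ≈ 1.790 → |1.790 − 2.000| = 0.210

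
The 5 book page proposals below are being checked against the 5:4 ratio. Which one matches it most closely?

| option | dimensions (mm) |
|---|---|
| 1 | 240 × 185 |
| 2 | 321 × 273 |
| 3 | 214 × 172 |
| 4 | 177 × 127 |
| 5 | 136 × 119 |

Ratios (long/short): 1 ≈ 1.297; 2 ≈ 1.176; 3 ≈ 1.244; 4 ≈ 1.394; 5 ≈ 1.143.
5:4 ≈ 1.250; option 3 is nearest (Δ 0.006).

3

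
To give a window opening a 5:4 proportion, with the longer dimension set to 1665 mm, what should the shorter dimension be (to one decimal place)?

5:4 = 1.25000.
Shorter side = 1665 ÷ 1.25000 ≈ 1332.000 → 1332.0 mm.

1332.0 mm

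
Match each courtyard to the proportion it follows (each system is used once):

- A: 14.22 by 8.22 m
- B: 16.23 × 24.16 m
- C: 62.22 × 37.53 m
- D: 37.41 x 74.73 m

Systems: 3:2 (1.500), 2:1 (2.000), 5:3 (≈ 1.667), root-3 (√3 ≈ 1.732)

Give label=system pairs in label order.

Ratios: A ≈ 1.730; B ≈ 1.489; C ≈ 1.658; D ≈ 1.998.
Targets: 3:2 ≈ 1.500; 2:1 ≈ 2.000; 5:3 ≈ 1.667; root-3 ≈ 1.732.

A=root-3, B=3:2, C=5:3, D=2:1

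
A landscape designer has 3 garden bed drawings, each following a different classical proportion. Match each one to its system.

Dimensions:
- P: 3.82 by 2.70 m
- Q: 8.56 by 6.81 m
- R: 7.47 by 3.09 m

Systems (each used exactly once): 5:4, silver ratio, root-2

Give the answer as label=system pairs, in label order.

P = 3.82/2.70 ≈ 1.415 → root-2 (1.414)
Q = 8.56/6.81 ≈ 1.257 → 5:4 (1.250)
R = 7.47/3.09 ≈ 2.417 → silver ratio (2.414)

P=root-2, Q=5:4, R=silver ratio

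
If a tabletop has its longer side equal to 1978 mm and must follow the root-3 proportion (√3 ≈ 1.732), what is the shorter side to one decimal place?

root-3 ≈ 1.73205.
Shorter side = 1978 ÷ 1.73205 ≈ 1141.999 → 1142.0 mm.

1142.0 mm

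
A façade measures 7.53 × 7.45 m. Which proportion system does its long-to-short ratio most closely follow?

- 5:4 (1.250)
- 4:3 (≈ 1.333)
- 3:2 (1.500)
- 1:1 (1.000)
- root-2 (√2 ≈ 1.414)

Ratio = 7.53 / 7.45 ≈ 1.011.
Distances: 5:4 1.250 (Δ 0.239); 4:3 1.333 (Δ 0.322); 3:2 1.500 (Δ 0.489); 1:1 1.000 (Δ 0.011); root-2 1.414 (Δ 0.403).

1:1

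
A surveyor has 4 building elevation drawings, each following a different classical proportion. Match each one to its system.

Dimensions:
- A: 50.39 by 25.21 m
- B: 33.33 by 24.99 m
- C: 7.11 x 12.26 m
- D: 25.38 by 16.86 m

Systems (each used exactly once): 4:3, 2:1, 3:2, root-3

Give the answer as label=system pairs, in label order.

A=2:1, B=4:3, C=root-3, D=3:2

A = 50.39/25.21 ≈ 1.999 → 2:1 (2.000)
B = 33.33/24.99 ≈ 1.334 → 4:3 (1.333)
C = 12.26/7.11 ≈ 1.724 → root-3 (1.732)
D = 25.38/16.86 ≈ 1.505 → 3:2 (1.500)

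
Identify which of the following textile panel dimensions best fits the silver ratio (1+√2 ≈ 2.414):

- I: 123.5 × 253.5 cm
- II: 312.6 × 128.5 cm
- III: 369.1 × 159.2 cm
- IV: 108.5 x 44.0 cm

Ratios (long/short): I ≈ 2.053; II ≈ 2.433; III ≈ 2.318; IV ≈ 2.466.
silver ratio ≈ 2.414; option II is nearest (Δ 0.019).

II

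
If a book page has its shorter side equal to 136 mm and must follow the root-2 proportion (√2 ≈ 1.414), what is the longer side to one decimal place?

root-2 ≈ 1.41421.
Longer side = 136 × 1.41421 ≈ 192.333 → 192.3 mm.

192.3 mm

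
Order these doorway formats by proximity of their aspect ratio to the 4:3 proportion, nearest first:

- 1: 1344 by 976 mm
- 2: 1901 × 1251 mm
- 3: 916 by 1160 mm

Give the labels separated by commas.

Ratios: 1 = 1344 / 976 ≈ 1.377; 2 = 1901 / 1251 ≈ 1.520; 3 = 1160 / 916 ≈ 1.266.
|Δ from 1.333|: 1 0.044; 2 0.187; 3 0.067.

1, 3, 2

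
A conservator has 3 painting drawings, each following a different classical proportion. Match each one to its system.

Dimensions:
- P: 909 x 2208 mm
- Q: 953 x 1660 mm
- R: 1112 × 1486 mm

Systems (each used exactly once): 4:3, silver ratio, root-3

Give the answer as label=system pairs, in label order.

P=silver ratio, Q=root-3, R=4:3

P = 2208/909 ≈ 2.429 → silver ratio (2.414)
Q = 1660/953 ≈ 1.742 → root-3 (1.732)
R = 1486/1112 ≈ 1.336 → 4:3 (1.333)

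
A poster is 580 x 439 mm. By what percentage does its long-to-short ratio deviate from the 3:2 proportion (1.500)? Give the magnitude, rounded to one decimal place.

Ratio = 580 / 439 ≈ 1.3212.
Ideal 3:2 = 1.5000. |1.3212 − 1.5000| / 1.5000 ≈ 11.92% → 11.9%.

11.9%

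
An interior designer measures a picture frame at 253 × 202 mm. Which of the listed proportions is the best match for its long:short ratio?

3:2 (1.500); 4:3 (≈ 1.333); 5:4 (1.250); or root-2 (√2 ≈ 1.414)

5:4

Ratio = 253 / 202 ≈ 1.252.
Distances: 3:2 1.500 (Δ 0.248); 4:3 1.333 (Δ 0.081); 5:4 1.250 (Δ 0.002); root-2 1.414 (Δ 0.162).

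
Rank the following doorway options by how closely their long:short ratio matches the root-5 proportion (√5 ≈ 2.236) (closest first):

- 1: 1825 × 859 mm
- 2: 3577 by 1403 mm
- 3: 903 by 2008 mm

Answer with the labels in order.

Ratios: 1 = 1825 / 859 ≈ 2.125; 2 = 3577 / 1403 ≈ 2.550; 3 = 2008 / 903 ≈ 2.224.
|Δ from 2.236|: 1 0.111; 2 0.314; 3 0.012.

3, 1, 2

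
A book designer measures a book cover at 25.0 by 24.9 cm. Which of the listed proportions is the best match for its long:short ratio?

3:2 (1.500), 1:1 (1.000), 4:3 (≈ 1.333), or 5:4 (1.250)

25.0/24.9 ≈ 1.004. Nearest candidates are 1:1 (1.000, off by 0.004) and 5:4 (1.250, off by 0.246).

1:1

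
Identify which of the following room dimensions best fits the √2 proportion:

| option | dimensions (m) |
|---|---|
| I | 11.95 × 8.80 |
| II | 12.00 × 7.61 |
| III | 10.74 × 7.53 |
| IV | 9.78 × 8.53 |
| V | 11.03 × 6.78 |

Ratios (long/short): I ≈ 1.358; II ≈ 1.577; III ≈ 1.426; IV ≈ 1.147; V ≈ 1.627.
root-2 ≈ 1.414; option III is nearest (Δ 0.012).

III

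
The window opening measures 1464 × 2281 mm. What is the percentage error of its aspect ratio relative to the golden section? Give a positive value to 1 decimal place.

Ratio = 2281 / 1464 ≈ 1.5581.
Ideal golden ratio ≈ 1.6180. |1.5581 − 1.6180| / 1.6180 ≈ 3.70% → 3.7%.

3.7%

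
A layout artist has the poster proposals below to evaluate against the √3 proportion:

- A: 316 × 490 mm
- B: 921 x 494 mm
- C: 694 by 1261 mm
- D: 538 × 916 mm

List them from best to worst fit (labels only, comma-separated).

D, C, B, A

A: 490/316 ≈ 1.551 → |1.551 − 1.732| = 0.181
B: 921/494 ≈ 1.864 → |1.864 − 1.732| = 0.132
C: 1261/694 ≈ 1.817 → |1.817 − 1.732| = 0.085
D: 916/538 ≈ 1.703 → |1.703 − 1.732| = 0.029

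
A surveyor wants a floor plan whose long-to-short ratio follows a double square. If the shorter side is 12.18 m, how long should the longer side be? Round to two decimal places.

2:1 = 2.00000.
Longer side = 12.18 × 2.00000 ≈ 24.3600 → 24.36 m.

24.36 m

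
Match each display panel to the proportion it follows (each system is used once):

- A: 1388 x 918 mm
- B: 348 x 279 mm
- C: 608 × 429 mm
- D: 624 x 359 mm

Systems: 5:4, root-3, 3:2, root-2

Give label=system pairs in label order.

A = 1388/918 ≈ 1.512 → 3:2 (1.500)
B = 348/279 ≈ 1.247 → 5:4 (1.250)
C = 608/429 ≈ 1.417 → root-2 (1.414)
D = 624/359 ≈ 1.738 → root-3 (1.732)

A=3:2, B=5:4, C=root-2, D=root-3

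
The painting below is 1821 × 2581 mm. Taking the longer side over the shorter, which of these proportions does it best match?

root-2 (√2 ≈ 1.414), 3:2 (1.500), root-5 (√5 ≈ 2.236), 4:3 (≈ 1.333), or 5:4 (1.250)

root-2

Ratio = 2581 / 1821 ≈ 1.417.
Distances: root-2 1.414 (Δ 0.003); 3:2 1.500 (Δ 0.083); root-5 2.236 (Δ 0.819); 4:3 1.333 (Δ 0.084); 5:4 1.250 (Δ 0.167).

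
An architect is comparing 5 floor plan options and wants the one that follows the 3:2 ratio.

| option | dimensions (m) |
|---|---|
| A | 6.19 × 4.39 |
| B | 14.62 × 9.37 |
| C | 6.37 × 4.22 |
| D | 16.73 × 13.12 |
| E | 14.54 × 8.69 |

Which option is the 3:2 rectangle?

Target 3:2 ≈ 1.500.
A: 1.410 (Δ0.090)  B: 1.560 (Δ0.060)  C: 1.509 (Δ0.009)  D: 1.275 (Δ0.225)  E: 1.673 (Δ0.173)

C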